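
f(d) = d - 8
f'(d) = 1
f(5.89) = -2.11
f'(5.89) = 1.00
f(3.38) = -4.62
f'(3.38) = 1.00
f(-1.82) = -9.82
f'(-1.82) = 1.00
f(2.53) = -5.47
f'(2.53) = 1.00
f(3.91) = -4.09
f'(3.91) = 1.00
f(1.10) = -6.90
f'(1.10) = 1.00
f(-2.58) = -10.58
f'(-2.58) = 1.00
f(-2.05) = -10.05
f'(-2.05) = 1.00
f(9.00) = 1.00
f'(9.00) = 1.00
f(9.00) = 1.00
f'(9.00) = 1.00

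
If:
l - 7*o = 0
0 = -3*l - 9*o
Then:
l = 0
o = 0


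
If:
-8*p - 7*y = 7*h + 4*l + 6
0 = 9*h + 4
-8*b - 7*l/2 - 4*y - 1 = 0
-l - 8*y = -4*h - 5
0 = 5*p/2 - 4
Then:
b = 34103/18000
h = -4/9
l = -2221/375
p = 8/5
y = 1286/1125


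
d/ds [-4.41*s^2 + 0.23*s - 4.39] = 0.23 - 8.82*s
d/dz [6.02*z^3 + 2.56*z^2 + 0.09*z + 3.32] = 18.06*z^2 + 5.12*z + 0.09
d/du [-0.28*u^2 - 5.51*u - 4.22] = -0.56*u - 5.51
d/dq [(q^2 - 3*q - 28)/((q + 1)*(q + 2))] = 6*(q^2 + 10*q + 13)/(q^4 + 6*q^3 + 13*q^2 + 12*q + 4)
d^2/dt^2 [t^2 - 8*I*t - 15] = 2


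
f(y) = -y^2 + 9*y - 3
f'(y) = 9 - 2*y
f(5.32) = 16.58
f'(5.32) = -1.64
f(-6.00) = -93.00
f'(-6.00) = 21.00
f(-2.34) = -29.54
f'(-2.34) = 13.68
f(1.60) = 8.84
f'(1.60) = 5.80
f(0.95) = 4.65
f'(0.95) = 7.10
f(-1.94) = -24.22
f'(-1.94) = 12.88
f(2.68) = 13.94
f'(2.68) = 3.64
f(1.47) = 8.07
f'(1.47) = 6.06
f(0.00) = -3.00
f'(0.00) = 9.00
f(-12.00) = -255.00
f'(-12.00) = 33.00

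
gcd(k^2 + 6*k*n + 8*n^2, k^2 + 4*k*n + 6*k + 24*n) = k + 4*n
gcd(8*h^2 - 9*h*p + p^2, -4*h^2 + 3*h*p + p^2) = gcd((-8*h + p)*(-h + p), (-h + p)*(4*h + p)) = -h + p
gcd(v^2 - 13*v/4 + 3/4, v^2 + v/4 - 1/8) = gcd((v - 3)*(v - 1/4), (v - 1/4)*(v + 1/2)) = v - 1/4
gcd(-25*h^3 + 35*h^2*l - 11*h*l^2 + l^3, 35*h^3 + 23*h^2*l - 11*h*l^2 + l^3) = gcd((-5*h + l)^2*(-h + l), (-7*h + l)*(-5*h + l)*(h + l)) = 5*h - l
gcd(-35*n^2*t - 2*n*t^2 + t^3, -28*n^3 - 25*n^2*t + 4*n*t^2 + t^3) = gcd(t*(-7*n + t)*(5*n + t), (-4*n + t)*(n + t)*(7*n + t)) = 1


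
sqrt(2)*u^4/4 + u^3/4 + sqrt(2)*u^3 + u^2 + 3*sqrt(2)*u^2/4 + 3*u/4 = u*(u/2 + 1/2)*(u + 3)*(sqrt(2)*u/2 + 1/2)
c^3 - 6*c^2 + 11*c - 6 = (c - 3)*(c - 2)*(c - 1)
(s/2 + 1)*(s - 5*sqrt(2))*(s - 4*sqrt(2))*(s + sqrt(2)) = s^4/2 - 4*sqrt(2)*s^3 + s^3 - 8*sqrt(2)*s^2 + 11*s^2 + 22*s + 20*sqrt(2)*s + 40*sqrt(2)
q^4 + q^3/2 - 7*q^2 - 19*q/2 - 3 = (q - 3)*(q + 1/2)*(q + 1)*(q + 2)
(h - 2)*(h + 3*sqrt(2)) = h^2 - 2*h + 3*sqrt(2)*h - 6*sqrt(2)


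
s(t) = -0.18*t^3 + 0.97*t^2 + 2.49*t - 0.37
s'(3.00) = 3.45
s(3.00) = 10.97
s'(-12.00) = -98.55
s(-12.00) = 420.47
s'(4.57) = 0.08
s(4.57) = 14.09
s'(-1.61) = -2.03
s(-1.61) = -1.11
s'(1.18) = 4.03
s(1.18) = 3.62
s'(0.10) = 2.68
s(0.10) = -0.11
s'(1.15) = 4.01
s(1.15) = 3.50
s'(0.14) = 2.75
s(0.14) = -0.00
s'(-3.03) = -8.35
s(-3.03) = 6.00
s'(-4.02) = -14.04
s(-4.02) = 16.99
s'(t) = -0.54*t^2 + 1.94*t + 2.49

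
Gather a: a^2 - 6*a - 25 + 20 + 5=a^2 - 6*a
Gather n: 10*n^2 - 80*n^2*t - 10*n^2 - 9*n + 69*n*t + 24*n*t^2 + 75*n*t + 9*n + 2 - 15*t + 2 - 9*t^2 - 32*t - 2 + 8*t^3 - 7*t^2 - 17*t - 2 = -80*n^2*t + n*(24*t^2 + 144*t) + 8*t^3 - 16*t^2 - 64*t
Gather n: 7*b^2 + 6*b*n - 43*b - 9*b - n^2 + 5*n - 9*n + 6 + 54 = 7*b^2 - 52*b - n^2 + n*(6*b - 4) + 60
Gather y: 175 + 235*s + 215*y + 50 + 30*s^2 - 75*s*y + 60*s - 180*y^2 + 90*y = 30*s^2 + 295*s - 180*y^2 + y*(305 - 75*s) + 225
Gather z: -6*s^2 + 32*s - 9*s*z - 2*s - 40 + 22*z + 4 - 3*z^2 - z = -6*s^2 + 30*s - 3*z^2 + z*(21 - 9*s) - 36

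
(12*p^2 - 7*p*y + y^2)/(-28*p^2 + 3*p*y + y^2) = (-3*p + y)/(7*p + y)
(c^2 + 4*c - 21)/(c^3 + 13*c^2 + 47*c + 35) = (c - 3)/(c^2 + 6*c + 5)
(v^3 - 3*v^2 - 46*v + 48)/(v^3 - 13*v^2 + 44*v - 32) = (v + 6)/(v - 4)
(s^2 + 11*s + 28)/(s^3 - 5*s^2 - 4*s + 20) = (s^2 + 11*s + 28)/(s^3 - 5*s^2 - 4*s + 20)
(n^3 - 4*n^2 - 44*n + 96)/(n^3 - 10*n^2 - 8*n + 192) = (n^2 + 4*n - 12)/(n^2 - 2*n - 24)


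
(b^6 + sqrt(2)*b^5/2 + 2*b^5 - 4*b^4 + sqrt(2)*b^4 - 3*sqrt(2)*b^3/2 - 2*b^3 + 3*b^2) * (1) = b^6 + sqrt(2)*b^5/2 + 2*b^5 - 4*b^4 + sqrt(2)*b^4 - 3*sqrt(2)*b^3/2 - 2*b^3 + 3*b^2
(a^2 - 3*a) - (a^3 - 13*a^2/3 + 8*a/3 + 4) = -a^3 + 16*a^2/3 - 17*a/3 - 4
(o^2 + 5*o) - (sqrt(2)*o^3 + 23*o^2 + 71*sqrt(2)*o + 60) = -sqrt(2)*o^3 - 22*o^2 - 71*sqrt(2)*o + 5*o - 60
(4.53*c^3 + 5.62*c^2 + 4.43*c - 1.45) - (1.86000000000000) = 4.53*c^3 + 5.62*c^2 + 4.43*c - 3.31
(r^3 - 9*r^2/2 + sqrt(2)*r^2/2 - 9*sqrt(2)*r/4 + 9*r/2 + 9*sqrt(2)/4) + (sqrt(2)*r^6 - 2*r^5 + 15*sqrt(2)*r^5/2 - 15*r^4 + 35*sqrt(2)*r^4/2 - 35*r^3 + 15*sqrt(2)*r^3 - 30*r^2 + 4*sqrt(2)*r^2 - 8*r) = sqrt(2)*r^6 - 2*r^5 + 15*sqrt(2)*r^5/2 - 15*r^4 + 35*sqrt(2)*r^4/2 - 34*r^3 + 15*sqrt(2)*r^3 - 69*r^2/2 + 9*sqrt(2)*r^2/2 - 7*r/2 - 9*sqrt(2)*r/4 + 9*sqrt(2)/4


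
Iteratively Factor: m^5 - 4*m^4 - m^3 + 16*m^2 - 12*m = (m + 2)*(m^4 - 6*m^3 + 11*m^2 - 6*m) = (m - 1)*(m + 2)*(m^3 - 5*m^2 + 6*m) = (m - 3)*(m - 1)*(m + 2)*(m^2 - 2*m) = (m - 3)*(m - 2)*(m - 1)*(m + 2)*(m)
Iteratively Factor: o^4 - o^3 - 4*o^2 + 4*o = (o - 2)*(o^3 + o^2 - 2*o) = (o - 2)*(o + 2)*(o^2 - o) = (o - 2)*(o - 1)*(o + 2)*(o)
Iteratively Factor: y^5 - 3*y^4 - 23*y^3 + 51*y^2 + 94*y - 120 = (y - 3)*(y^4 - 23*y^2 - 18*y + 40) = (y - 3)*(y - 1)*(y^3 + y^2 - 22*y - 40) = (y - 3)*(y - 1)*(y + 2)*(y^2 - y - 20) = (y - 5)*(y - 3)*(y - 1)*(y + 2)*(y + 4)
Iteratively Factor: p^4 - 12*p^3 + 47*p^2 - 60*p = (p - 5)*(p^3 - 7*p^2 + 12*p) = (p - 5)*(p - 3)*(p^2 - 4*p) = p*(p - 5)*(p - 3)*(p - 4)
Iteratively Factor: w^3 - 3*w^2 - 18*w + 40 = (w - 5)*(w^2 + 2*w - 8) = (w - 5)*(w - 2)*(w + 4)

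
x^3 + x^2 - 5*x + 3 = (x - 1)^2*(x + 3)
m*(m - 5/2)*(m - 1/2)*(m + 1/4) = m^4 - 11*m^3/4 + m^2/2 + 5*m/16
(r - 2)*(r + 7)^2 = r^3 + 12*r^2 + 21*r - 98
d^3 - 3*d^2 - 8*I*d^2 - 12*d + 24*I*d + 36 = (d - 3)*(d - 6*I)*(d - 2*I)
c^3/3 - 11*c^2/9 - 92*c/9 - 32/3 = (c/3 + 1)*(c - 8)*(c + 4/3)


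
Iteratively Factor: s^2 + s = (s + 1)*(s)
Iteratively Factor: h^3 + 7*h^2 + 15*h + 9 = (h + 1)*(h^2 + 6*h + 9) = (h + 1)*(h + 3)*(h + 3)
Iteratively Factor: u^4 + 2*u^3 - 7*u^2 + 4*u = (u + 4)*(u^3 - 2*u^2 + u) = u*(u + 4)*(u^2 - 2*u + 1) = u*(u - 1)*(u + 4)*(u - 1)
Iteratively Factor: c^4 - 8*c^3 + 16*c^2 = (c - 4)*(c^3 - 4*c^2) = c*(c - 4)*(c^2 - 4*c) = c^2*(c - 4)*(c - 4)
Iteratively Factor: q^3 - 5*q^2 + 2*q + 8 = (q - 2)*(q^2 - 3*q - 4) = (q - 4)*(q - 2)*(q + 1)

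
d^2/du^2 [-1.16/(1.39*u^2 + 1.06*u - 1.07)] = (4.482472*u^2 + 3.418288*u - 1.16*(2.78*u + 1.06)*(5.56*u + 2.12) - 3.450536)/(1.39*u^2 + 1.06*u - 1.07)^3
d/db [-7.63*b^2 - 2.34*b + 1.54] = -15.26*b - 2.34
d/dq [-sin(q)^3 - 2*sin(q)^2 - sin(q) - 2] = -(3*sin(q)^2 + 4*sin(q) + 1)*cos(q)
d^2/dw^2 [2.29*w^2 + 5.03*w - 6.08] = 4.58000000000000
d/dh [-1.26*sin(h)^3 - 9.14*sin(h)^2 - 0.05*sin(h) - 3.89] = (-18.28*sin(h) + 1.89*cos(2*h) - 1.94)*cos(h)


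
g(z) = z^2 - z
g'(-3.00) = -7.00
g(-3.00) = 12.00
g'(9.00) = 17.00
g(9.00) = 72.00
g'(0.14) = -0.72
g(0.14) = -0.12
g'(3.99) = 6.98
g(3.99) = 11.93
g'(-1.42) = -3.84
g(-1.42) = 3.44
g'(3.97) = 6.94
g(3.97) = 11.79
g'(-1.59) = -4.18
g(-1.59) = 4.12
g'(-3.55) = -8.10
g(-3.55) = 16.15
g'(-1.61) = -4.22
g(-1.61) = 4.20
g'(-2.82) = -6.64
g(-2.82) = 10.77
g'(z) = 2*z - 1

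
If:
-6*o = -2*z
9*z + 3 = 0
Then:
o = -1/9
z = -1/3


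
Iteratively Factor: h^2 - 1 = (h - 1)*(h + 1)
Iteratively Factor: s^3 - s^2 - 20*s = (s - 5)*(s^2 + 4*s) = (s - 5)*(s + 4)*(s)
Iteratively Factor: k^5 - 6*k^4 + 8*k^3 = (k)*(k^4 - 6*k^3 + 8*k^2) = k^2*(k^3 - 6*k^2 + 8*k) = k^2*(k - 2)*(k^2 - 4*k) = k^2*(k - 4)*(k - 2)*(k)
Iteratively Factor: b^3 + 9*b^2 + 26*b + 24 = (b + 2)*(b^2 + 7*b + 12) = (b + 2)*(b + 3)*(b + 4)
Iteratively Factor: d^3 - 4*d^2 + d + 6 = (d - 3)*(d^2 - d - 2) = (d - 3)*(d - 2)*(d + 1)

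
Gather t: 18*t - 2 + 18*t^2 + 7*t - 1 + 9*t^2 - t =27*t^2 + 24*t - 3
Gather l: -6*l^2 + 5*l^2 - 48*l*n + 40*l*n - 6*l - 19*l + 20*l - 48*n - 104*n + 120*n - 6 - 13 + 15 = -l^2 + l*(-8*n - 5) - 32*n - 4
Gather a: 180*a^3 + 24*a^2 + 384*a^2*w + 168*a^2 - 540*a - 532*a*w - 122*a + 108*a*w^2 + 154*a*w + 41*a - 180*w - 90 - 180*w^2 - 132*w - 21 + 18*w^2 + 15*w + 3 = 180*a^3 + a^2*(384*w + 192) + a*(108*w^2 - 378*w - 621) - 162*w^2 - 297*w - 108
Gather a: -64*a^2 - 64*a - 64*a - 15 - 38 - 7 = -64*a^2 - 128*a - 60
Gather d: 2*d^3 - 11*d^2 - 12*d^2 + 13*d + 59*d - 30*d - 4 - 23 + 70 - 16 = 2*d^3 - 23*d^2 + 42*d + 27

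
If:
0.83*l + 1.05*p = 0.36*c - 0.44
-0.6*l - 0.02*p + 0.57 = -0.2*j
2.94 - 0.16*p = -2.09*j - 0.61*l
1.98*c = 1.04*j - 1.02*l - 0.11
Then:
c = -1.14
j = -1.63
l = 0.45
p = -1.16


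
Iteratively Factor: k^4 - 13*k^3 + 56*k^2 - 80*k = (k)*(k^3 - 13*k^2 + 56*k - 80) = k*(k - 4)*(k^2 - 9*k + 20) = k*(k - 5)*(k - 4)*(k - 4)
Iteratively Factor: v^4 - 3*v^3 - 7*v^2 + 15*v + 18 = (v + 2)*(v^3 - 5*v^2 + 3*v + 9) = (v - 3)*(v + 2)*(v^2 - 2*v - 3) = (v - 3)^2*(v + 2)*(v + 1)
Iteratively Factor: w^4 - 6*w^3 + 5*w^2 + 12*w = (w - 4)*(w^3 - 2*w^2 - 3*w) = (w - 4)*(w + 1)*(w^2 - 3*w) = (w - 4)*(w - 3)*(w + 1)*(w)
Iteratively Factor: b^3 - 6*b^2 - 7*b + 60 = (b + 3)*(b^2 - 9*b + 20) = (b - 5)*(b + 3)*(b - 4)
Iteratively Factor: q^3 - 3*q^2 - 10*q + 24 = (q - 4)*(q^2 + q - 6) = (q - 4)*(q + 3)*(q - 2)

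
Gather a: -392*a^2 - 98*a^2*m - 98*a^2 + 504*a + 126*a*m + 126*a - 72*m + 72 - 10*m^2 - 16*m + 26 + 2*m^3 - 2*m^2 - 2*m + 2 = a^2*(-98*m - 490) + a*(126*m + 630) + 2*m^3 - 12*m^2 - 90*m + 100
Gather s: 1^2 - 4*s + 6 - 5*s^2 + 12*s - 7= -5*s^2 + 8*s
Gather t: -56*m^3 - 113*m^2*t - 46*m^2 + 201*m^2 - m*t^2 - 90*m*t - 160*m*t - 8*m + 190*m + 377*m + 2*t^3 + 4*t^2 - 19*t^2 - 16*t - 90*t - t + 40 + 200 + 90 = -56*m^3 + 155*m^2 + 559*m + 2*t^3 + t^2*(-m - 15) + t*(-113*m^2 - 250*m - 107) + 330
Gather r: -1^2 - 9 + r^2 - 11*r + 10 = r^2 - 11*r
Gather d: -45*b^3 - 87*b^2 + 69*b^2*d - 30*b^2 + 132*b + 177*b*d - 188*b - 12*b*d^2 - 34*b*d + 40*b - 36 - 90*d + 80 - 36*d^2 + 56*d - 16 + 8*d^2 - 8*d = -45*b^3 - 117*b^2 - 16*b + d^2*(-12*b - 28) + d*(69*b^2 + 143*b - 42) + 28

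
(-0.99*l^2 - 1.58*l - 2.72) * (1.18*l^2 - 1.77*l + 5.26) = -1.1682*l^4 - 0.1121*l^3 - 5.6204*l^2 - 3.4964*l - 14.3072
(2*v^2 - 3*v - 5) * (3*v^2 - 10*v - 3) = 6*v^4 - 29*v^3 + 9*v^2 + 59*v + 15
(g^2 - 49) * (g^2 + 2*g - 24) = g^4 + 2*g^3 - 73*g^2 - 98*g + 1176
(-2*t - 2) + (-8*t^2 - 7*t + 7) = -8*t^2 - 9*t + 5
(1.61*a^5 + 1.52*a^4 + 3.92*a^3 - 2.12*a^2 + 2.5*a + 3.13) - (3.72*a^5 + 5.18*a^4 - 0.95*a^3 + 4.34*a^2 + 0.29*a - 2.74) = -2.11*a^5 - 3.66*a^4 + 4.87*a^3 - 6.46*a^2 + 2.21*a + 5.87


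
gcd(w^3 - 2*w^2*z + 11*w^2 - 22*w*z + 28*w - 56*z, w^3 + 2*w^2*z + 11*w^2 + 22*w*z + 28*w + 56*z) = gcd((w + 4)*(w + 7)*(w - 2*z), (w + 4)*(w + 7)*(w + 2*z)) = w^2 + 11*w + 28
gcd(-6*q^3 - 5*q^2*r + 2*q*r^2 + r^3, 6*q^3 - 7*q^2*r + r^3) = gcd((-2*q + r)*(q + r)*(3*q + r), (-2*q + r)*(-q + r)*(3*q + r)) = 6*q^2 - q*r - r^2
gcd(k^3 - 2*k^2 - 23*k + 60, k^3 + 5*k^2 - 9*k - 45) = k^2 + 2*k - 15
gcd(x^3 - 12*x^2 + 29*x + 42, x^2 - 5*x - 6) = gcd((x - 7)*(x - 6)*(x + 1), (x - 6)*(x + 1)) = x^2 - 5*x - 6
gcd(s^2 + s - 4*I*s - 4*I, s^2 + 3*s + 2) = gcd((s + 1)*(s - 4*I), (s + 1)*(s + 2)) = s + 1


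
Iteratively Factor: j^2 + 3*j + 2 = (j + 2)*(j + 1)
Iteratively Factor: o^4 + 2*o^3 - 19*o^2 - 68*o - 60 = (o - 5)*(o^3 + 7*o^2 + 16*o + 12) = (o - 5)*(o + 2)*(o^2 + 5*o + 6) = (o - 5)*(o + 2)^2*(o + 3)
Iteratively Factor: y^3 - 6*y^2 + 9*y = (y - 3)*(y^2 - 3*y) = y*(y - 3)*(y - 3)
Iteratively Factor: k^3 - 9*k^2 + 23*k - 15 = (k - 5)*(k^2 - 4*k + 3) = (k - 5)*(k - 3)*(k - 1)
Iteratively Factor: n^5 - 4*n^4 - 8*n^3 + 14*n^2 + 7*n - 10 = (n + 1)*(n^4 - 5*n^3 - 3*n^2 + 17*n - 10) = (n - 5)*(n + 1)*(n^3 - 3*n + 2) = (n - 5)*(n + 1)*(n + 2)*(n^2 - 2*n + 1) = (n - 5)*(n - 1)*(n + 1)*(n + 2)*(n - 1)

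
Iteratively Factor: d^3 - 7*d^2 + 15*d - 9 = (d - 1)*(d^2 - 6*d + 9) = (d - 3)*(d - 1)*(d - 3)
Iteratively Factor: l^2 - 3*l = (l - 3)*(l)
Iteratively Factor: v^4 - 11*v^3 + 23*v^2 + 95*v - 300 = (v - 5)*(v^3 - 6*v^2 - 7*v + 60) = (v - 5)^2*(v^2 - v - 12) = (v - 5)^2*(v + 3)*(v - 4)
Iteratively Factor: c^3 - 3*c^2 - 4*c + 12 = (c - 3)*(c^2 - 4) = (c - 3)*(c + 2)*(c - 2)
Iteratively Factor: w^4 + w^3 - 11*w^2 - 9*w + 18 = (w - 1)*(w^3 + 2*w^2 - 9*w - 18) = (w - 1)*(w + 3)*(w^2 - w - 6) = (w - 1)*(w + 2)*(w + 3)*(w - 3)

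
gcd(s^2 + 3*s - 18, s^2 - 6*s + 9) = s - 3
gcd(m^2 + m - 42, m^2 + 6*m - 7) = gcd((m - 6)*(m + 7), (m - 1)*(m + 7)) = m + 7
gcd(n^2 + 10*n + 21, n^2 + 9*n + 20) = 1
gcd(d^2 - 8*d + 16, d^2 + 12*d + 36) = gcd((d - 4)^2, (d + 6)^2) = 1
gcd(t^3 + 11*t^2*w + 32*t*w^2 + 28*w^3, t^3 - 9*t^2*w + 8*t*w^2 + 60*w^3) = t + 2*w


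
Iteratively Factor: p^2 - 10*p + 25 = (p - 5)*(p - 5)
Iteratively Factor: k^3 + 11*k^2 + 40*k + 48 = (k + 4)*(k^2 + 7*k + 12) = (k + 4)^2*(k + 3)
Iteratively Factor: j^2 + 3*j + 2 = (j + 2)*(j + 1)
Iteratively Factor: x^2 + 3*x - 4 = (x + 4)*(x - 1)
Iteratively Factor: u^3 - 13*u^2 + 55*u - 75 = (u - 3)*(u^2 - 10*u + 25) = (u - 5)*(u - 3)*(u - 5)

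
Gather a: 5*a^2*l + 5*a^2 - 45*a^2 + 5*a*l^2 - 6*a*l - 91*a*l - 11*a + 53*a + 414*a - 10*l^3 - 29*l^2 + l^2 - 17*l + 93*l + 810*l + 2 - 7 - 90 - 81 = a^2*(5*l - 40) + a*(5*l^2 - 97*l + 456) - 10*l^3 - 28*l^2 + 886*l - 176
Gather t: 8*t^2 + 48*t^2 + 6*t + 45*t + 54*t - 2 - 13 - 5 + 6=56*t^2 + 105*t - 14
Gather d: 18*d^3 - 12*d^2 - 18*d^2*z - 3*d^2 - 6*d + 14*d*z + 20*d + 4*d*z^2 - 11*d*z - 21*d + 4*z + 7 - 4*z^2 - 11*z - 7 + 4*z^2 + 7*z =18*d^3 + d^2*(-18*z - 15) + d*(4*z^2 + 3*z - 7)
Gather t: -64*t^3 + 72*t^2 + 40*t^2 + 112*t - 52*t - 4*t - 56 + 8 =-64*t^3 + 112*t^2 + 56*t - 48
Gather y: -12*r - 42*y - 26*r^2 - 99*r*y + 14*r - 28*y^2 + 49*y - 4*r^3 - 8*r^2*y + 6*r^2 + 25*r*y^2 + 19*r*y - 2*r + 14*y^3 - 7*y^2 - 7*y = -4*r^3 - 20*r^2 + 14*y^3 + y^2*(25*r - 35) + y*(-8*r^2 - 80*r)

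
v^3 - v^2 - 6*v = v*(v - 3)*(v + 2)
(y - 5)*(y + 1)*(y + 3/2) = y^3 - 5*y^2/2 - 11*y - 15/2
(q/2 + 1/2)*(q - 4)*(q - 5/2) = q^3/2 - 11*q^2/4 + 7*q/4 + 5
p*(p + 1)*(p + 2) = p^3 + 3*p^2 + 2*p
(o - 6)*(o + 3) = o^2 - 3*o - 18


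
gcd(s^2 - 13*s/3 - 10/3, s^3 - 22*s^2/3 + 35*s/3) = s - 5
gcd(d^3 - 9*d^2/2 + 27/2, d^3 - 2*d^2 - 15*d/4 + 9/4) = d^2 - 3*d/2 - 9/2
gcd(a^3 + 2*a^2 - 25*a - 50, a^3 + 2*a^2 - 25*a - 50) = a^3 + 2*a^2 - 25*a - 50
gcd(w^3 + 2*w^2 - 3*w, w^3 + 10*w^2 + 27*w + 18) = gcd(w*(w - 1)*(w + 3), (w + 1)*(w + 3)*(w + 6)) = w + 3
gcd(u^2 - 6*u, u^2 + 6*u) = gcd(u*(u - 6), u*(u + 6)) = u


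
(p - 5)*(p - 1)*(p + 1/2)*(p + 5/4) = p^4 - 17*p^3/4 - 39*p^2/8 + 5*p + 25/8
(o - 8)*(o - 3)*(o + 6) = o^3 - 5*o^2 - 42*o + 144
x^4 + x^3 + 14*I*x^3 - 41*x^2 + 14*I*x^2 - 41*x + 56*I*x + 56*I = (x + 1)*(x - I)*(x + 7*I)*(x + 8*I)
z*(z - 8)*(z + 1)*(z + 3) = z^4 - 4*z^3 - 29*z^2 - 24*z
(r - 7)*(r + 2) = r^2 - 5*r - 14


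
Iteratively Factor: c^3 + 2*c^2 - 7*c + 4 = (c - 1)*(c^2 + 3*c - 4) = (c - 1)*(c + 4)*(c - 1)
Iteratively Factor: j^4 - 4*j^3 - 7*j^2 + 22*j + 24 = (j + 2)*(j^3 - 6*j^2 + 5*j + 12) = (j - 3)*(j + 2)*(j^2 - 3*j - 4) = (j - 3)*(j + 1)*(j + 2)*(j - 4)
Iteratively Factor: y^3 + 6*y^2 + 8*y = (y + 2)*(y^2 + 4*y) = (y + 2)*(y + 4)*(y)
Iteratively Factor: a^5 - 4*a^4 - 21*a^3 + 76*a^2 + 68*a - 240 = (a - 3)*(a^4 - a^3 - 24*a^2 + 4*a + 80) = (a - 3)*(a + 2)*(a^3 - 3*a^2 - 18*a + 40) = (a - 3)*(a - 2)*(a + 2)*(a^2 - a - 20) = (a - 3)*(a - 2)*(a + 2)*(a + 4)*(a - 5)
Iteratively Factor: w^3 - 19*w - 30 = (w + 2)*(w^2 - 2*w - 15) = (w + 2)*(w + 3)*(w - 5)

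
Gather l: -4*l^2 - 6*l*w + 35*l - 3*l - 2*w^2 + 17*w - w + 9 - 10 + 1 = -4*l^2 + l*(32 - 6*w) - 2*w^2 + 16*w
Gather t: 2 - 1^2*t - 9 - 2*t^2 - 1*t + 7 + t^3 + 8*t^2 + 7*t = t^3 + 6*t^2 + 5*t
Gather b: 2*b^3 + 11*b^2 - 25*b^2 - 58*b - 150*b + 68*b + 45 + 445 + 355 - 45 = 2*b^3 - 14*b^2 - 140*b + 800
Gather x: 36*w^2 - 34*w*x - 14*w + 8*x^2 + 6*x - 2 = 36*w^2 - 14*w + 8*x^2 + x*(6 - 34*w) - 2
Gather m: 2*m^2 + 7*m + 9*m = 2*m^2 + 16*m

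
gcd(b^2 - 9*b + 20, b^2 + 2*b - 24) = b - 4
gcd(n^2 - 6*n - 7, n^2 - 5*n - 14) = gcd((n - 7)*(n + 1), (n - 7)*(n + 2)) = n - 7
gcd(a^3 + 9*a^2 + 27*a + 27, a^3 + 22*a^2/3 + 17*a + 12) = a^2 + 6*a + 9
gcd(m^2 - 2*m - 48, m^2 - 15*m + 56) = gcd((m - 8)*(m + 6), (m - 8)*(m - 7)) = m - 8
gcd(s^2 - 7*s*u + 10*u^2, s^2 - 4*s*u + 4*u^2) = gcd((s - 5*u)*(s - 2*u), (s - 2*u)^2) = s - 2*u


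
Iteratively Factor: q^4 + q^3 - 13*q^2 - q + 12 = (q + 4)*(q^3 - 3*q^2 - q + 3) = (q + 1)*(q + 4)*(q^2 - 4*q + 3) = (q - 3)*(q + 1)*(q + 4)*(q - 1)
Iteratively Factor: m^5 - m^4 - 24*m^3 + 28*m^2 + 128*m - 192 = (m - 4)*(m^4 + 3*m^3 - 12*m^2 - 20*m + 48) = (m - 4)*(m + 4)*(m^3 - m^2 - 8*m + 12) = (m - 4)*(m + 3)*(m + 4)*(m^2 - 4*m + 4) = (m - 4)*(m - 2)*(m + 3)*(m + 4)*(m - 2)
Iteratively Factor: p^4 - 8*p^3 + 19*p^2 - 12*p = (p - 3)*(p^3 - 5*p^2 + 4*p) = (p - 3)*(p - 1)*(p^2 - 4*p) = (p - 4)*(p - 3)*(p - 1)*(p)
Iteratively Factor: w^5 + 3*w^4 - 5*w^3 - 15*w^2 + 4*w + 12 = (w + 1)*(w^4 + 2*w^3 - 7*w^2 - 8*w + 12) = (w - 1)*(w + 1)*(w^3 + 3*w^2 - 4*w - 12) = (w - 2)*(w - 1)*(w + 1)*(w^2 + 5*w + 6) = (w - 2)*(w - 1)*(w + 1)*(w + 2)*(w + 3)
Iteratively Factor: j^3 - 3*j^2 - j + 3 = (j + 1)*(j^2 - 4*j + 3) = (j - 3)*(j + 1)*(j - 1)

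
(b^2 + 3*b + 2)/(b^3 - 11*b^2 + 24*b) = (b^2 + 3*b + 2)/(b*(b^2 - 11*b + 24))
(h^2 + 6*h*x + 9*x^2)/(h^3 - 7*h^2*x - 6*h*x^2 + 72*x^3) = (h + 3*x)/(h^2 - 10*h*x + 24*x^2)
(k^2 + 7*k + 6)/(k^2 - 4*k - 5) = (k + 6)/(k - 5)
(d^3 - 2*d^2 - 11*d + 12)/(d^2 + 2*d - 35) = (d^3 - 2*d^2 - 11*d + 12)/(d^2 + 2*d - 35)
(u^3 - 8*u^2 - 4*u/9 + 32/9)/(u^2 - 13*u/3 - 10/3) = (3*u^2 - 26*u + 16)/(3*(u - 5))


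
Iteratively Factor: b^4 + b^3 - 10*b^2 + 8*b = (b)*(b^3 + b^2 - 10*b + 8) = b*(b + 4)*(b^2 - 3*b + 2) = b*(b - 1)*(b + 4)*(b - 2)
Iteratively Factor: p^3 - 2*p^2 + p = (p - 1)*(p^2 - p) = (p - 1)^2*(p)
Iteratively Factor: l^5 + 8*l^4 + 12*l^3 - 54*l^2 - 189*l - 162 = (l + 3)*(l^4 + 5*l^3 - 3*l^2 - 45*l - 54) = (l - 3)*(l + 3)*(l^3 + 8*l^2 + 21*l + 18) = (l - 3)*(l + 3)^2*(l^2 + 5*l + 6) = (l - 3)*(l + 2)*(l + 3)^2*(l + 3)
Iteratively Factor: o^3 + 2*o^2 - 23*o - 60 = (o - 5)*(o^2 + 7*o + 12) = (o - 5)*(o + 3)*(o + 4)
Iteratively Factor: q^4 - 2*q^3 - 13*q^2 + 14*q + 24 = (q + 3)*(q^3 - 5*q^2 + 2*q + 8) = (q - 2)*(q + 3)*(q^2 - 3*q - 4) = (q - 4)*(q - 2)*(q + 3)*(q + 1)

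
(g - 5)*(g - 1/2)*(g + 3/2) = g^3 - 4*g^2 - 23*g/4 + 15/4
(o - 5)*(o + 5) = o^2 - 25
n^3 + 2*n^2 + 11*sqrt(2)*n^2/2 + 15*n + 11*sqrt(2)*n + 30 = (n + 2)*(n + 5*sqrt(2)/2)*(n + 3*sqrt(2))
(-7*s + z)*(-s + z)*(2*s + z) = 14*s^3 - 9*s^2*z - 6*s*z^2 + z^3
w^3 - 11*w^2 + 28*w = w*(w - 7)*(w - 4)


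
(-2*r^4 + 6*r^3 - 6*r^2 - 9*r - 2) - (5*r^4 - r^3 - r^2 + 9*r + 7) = -7*r^4 + 7*r^3 - 5*r^2 - 18*r - 9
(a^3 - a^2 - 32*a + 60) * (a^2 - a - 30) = a^5 - 2*a^4 - 61*a^3 + 122*a^2 + 900*a - 1800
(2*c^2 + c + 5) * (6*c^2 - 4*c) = 12*c^4 - 2*c^3 + 26*c^2 - 20*c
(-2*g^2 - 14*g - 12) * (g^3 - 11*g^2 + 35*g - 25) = -2*g^5 + 8*g^4 + 72*g^3 - 308*g^2 - 70*g + 300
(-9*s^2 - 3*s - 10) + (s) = -9*s^2 - 2*s - 10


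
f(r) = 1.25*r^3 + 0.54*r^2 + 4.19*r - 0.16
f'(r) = 3.75*r^2 + 1.08*r + 4.19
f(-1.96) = -15.71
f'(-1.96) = 16.48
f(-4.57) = -127.34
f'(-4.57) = 77.57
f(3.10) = 55.26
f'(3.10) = 43.58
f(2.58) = 35.71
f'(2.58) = 31.94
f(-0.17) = -0.86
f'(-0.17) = 4.11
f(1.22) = 8.03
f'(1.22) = 11.09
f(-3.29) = -52.61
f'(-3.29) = 41.23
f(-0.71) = -3.31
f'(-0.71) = 5.31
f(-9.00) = -905.38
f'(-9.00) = 298.22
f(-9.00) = -905.38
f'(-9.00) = 298.22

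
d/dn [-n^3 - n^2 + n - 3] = -3*n^2 - 2*n + 1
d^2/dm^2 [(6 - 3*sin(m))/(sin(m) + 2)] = 12*(2*sin(m) + cos(m)^2 + 1)/(sin(m) + 2)^3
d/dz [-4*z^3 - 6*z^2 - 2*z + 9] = -12*z^2 - 12*z - 2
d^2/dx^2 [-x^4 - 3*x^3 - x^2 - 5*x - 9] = -12*x^2 - 18*x - 2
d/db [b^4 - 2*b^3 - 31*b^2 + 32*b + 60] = 4*b^3 - 6*b^2 - 62*b + 32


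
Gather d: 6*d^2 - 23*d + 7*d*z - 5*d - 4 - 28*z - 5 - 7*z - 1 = 6*d^2 + d*(7*z - 28) - 35*z - 10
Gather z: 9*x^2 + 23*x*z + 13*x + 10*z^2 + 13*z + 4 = 9*x^2 + 13*x + 10*z^2 + z*(23*x + 13) + 4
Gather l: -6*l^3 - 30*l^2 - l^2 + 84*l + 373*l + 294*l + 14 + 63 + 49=-6*l^3 - 31*l^2 + 751*l + 126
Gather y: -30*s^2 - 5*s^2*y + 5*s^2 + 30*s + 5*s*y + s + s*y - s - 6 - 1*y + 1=-25*s^2 + 30*s + y*(-5*s^2 + 6*s - 1) - 5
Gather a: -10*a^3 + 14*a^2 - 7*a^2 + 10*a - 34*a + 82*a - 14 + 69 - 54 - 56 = -10*a^3 + 7*a^2 + 58*a - 55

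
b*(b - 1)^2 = b^3 - 2*b^2 + b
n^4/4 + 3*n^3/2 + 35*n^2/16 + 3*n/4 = n*(n/4 + 1)*(n + 1/2)*(n + 3/2)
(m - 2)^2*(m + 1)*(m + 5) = m^4 + 2*m^3 - 15*m^2 + 4*m + 20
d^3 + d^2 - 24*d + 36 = (d - 3)*(d - 2)*(d + 6)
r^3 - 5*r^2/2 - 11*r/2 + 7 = (r - 7/2)*(r - 1)*(r + 2)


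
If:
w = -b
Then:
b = -w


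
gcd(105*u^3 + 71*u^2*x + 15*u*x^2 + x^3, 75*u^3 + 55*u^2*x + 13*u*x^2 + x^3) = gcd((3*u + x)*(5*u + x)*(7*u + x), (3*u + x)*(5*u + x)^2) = 15*u^2 + 8*u*x + x^2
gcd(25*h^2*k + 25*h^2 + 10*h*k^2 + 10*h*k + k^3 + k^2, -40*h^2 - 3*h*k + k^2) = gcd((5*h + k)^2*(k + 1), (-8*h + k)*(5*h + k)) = 5*h + k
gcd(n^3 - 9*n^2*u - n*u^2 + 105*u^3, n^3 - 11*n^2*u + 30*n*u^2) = -n + 5*u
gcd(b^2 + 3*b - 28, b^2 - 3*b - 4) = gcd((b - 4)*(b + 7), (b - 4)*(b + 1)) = b - 4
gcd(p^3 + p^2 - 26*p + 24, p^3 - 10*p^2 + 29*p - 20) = p^2 - 5*p + 4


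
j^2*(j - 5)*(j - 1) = j^4 - 6*j^3 + 5*j^2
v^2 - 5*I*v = v*(v - 5*I)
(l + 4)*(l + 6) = l^2 + 10*l + 24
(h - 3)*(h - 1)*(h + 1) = h^3 - 3*h^2 - h + 3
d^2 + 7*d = d*(d + 7)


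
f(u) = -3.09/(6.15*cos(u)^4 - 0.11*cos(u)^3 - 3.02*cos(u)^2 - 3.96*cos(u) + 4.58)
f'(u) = -3.09*(24.6*sin(u)*cos(u)^3 - 0.33*sin(u)*cos(u)^2 - 6.04*sin(u)*cos(u) - 3.96*sin(u))/(6.15*cos(u)^4 - 0.11*cos(u)^3 - 3.02*cos(u)^2 - 3.96*cos(u) + 4.58)^2 = (-76.014*cos(u)^3 + 1.0197*cos(u)^2 + 18.6636*cos(u) + 12.2364)*sin(u)/(-6.15*cos(u)^4 + 0.11*cos(u)^3 + 3.02*cos(u)^2 + 3.96*cos(u) - 4.58)^2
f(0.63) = -1.57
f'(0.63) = -1.84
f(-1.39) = -0.82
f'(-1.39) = -1.05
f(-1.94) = -0.54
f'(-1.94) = -0.26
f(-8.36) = -0.50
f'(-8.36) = -0.28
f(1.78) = -0.58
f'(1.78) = 0.32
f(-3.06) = -0.26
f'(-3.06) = -0.04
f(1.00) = -1.50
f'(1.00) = 2.10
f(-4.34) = -0.54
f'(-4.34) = 0.26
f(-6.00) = -0.99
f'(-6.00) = -1.04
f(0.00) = -0.85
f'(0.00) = 0.00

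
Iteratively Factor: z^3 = (z)*(z^2) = z^2*(z)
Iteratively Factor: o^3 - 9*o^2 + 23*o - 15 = (o - 5)*(o^2 - 4*o + 3) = (o - 5)*(o - 3)*(o - 1)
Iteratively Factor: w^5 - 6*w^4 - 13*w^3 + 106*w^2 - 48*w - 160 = (w - 5)*(w^4 - w^3 - 18*w^2 + 16*w + 32) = (w - 5)*(w - 2)*(w^3 + w^2 - 16*w - 16) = (w - 5)*(w - 2)*(w + 4)*(w^2 - 3*w - 4) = (w - 5)*(w - 4)*(w - 2)*(w + 4)*(w + 1)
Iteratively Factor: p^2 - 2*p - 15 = (p - 5)*(p + 3)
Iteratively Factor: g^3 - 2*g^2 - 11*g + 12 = (g - 4)*(g^2 + 2*g - 3) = (g - 4)*(g + 3)*(g - 1)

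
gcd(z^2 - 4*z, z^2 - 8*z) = z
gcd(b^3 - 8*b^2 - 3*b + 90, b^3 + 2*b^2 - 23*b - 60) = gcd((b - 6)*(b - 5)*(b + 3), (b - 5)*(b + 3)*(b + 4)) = b^2 - 2*b - 15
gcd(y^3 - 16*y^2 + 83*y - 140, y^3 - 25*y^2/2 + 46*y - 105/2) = y - 7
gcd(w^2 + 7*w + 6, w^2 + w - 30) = w + 6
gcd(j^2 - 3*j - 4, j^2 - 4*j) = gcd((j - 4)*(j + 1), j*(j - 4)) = j - 4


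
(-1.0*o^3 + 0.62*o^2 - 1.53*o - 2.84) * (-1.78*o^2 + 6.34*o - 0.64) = 1.78*o^5 - 7.4436*o^4 + 7.2942*o^3 - 5.0418*o^2 - 17.0264*o + 1.8176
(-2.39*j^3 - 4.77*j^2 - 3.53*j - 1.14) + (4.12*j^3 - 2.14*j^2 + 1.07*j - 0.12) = 1.73*j^3 - 6.91*j^2 - 2.46*j - 1.26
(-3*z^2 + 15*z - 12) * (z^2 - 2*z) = -3*z^4 + 21*z^3 - 42*z^2 + 24*z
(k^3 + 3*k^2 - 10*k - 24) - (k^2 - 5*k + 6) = k^3 + 2*k^2 - 5*k - 30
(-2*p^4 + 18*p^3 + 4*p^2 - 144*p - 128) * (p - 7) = -2*p^5 + 32*p^4 - 122*p^3 - 172*p^2 + 880*p + 896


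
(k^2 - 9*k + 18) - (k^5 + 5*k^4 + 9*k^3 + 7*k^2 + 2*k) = -k^5 - 5*k^4 - 9*k^3 - 6*k^2 - 11*k + 18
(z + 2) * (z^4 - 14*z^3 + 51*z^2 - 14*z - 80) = z^5 - 12*z^4 + 23*z^3 + 88*z^2 - 108*z - 160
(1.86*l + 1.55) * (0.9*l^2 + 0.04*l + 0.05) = 1.674*l^3 + 1.4694*l^2 + 0.155*l + 0.0775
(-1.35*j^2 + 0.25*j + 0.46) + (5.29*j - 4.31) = -1.35*j^2 + 5.54*j - 3.85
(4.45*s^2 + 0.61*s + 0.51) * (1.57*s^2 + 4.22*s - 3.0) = 6.9865*s^4 + 19.7367*s^3 - 9.9751*s^2 + 0.3222*s - 1.53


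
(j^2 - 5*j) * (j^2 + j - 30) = j^4 - 4*j^3 - 35*j^2 + 150*j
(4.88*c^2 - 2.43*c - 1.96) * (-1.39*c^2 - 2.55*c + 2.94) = -6.7832*c^4 - 9.0663*c^3 + 23.2681*c^2 - 2.1462*c - 5.7624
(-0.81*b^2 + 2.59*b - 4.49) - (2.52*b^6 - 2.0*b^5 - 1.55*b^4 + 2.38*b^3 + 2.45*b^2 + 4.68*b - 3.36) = -2.52*b^6 + 2.0*b^5 + 1.55*b^4 - 2.38*b^3 - 3.26*b^2 - 2.09*b - 1.13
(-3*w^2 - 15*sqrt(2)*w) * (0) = 0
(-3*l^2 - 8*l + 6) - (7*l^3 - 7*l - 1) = -7*l^3 - 3*l^2 - l + 7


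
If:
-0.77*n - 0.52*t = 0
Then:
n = -0.675324675324675*t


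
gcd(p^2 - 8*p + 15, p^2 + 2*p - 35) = p - 5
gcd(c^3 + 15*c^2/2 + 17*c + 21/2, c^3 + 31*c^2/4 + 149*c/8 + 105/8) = c^2 + 13*c/2 + 21/2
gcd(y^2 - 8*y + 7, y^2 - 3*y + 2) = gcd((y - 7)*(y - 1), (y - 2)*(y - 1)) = y - 1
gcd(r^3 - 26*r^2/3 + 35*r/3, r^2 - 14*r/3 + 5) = r - 5/3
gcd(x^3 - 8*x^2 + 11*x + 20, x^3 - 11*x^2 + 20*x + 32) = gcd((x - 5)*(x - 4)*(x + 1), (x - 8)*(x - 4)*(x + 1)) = x^2 - 3*x - 4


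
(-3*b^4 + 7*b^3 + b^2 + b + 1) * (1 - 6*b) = 18*b^5 - 45*b^4 + b^3 - 5*b^2 - 5*b + 1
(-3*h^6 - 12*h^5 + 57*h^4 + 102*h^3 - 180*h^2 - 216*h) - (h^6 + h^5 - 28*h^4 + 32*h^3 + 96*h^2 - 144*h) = -4*h^6 - 13*h^5 + 85*h^4 + 70*h^3 - 276*h^2 - 72*h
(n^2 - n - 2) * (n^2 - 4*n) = n^4 - 5*n^3 + 2*n^2 + 8*n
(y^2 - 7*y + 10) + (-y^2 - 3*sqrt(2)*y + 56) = -7*y - 3*sqrt(2)*y + 66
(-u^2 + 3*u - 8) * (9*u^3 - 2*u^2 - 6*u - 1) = -9*u^5 + 29*u^4 - 72*u^3 - u^2 + 45*u + 8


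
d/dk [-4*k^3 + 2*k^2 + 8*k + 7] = -12*k^2 + 4*k + 8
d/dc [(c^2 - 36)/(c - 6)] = 1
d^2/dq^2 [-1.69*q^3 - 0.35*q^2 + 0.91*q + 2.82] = -10.14*q - 0.7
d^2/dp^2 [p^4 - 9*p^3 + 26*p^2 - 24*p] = 12*p^2 - 54*p + 52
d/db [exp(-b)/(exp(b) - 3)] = (3 - 2*exp(b))*exp(-b)/(exp(2*b) - 6*exp(b) + 9)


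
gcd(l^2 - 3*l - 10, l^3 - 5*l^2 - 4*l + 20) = l^2 - 3*l - 10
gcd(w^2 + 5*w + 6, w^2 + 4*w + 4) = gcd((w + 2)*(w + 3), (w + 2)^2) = w + 2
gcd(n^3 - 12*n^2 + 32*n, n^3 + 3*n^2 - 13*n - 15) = 1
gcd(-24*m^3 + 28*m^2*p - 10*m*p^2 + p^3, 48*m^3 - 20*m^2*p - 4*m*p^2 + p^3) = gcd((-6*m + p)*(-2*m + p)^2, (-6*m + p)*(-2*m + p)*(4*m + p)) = 12*m^2 - 8*m*p + p^2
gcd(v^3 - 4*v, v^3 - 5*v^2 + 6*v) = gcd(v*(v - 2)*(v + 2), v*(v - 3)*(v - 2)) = v^2 - 2*v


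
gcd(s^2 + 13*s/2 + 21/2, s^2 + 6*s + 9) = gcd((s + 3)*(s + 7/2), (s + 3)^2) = s + 3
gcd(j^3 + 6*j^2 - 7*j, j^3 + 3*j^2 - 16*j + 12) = j - 1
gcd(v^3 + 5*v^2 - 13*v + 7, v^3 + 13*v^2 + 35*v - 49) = v^2 + 6*v - 7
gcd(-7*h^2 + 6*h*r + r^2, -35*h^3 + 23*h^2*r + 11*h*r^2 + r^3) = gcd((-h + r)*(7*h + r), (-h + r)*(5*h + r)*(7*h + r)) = -7*h^2 + 6*h*r + r^2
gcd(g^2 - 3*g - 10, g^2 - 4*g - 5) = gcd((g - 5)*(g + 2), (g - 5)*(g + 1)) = g - 5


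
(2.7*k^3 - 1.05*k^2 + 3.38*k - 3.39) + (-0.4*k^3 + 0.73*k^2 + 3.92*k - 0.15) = 2.3*k^3 - 0.32*k^2 + 7.3*k - 3.54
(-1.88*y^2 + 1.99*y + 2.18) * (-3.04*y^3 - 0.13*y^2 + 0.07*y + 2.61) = 5.7152*y^5 - 5.8052*y^4 - 7.0175*y^3 - 5.0509*y^2 + 5.3465*y + 5.6898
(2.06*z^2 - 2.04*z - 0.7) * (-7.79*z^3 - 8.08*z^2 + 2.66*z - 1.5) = -16.0474*z^5 - 0.7532*z^4 + 27.4158*z^3 - 2.8604*z^2 + 1.198*z + 1.05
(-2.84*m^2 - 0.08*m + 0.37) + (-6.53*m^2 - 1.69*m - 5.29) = -9.37*m^2 - 1.77*m - 4.92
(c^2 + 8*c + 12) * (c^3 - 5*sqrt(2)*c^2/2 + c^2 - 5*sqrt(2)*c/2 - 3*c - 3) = c^5 - 5*sqrt(2)*c^4/2 + 9*c^4 - 45*sqrt(2)*c^3/2 + 17*c^3 - 50*sqrt(2)*c^2 - 15*c^2 - 60*c - 30*sqrt(2)*c - 36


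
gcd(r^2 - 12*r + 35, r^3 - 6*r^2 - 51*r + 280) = r - 5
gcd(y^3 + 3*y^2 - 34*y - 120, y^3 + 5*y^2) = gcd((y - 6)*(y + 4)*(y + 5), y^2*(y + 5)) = y + 5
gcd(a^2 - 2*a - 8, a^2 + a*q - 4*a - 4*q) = a - 4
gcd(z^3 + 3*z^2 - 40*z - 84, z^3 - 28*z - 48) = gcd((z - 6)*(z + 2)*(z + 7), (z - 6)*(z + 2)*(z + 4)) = z^2 - 4*z - 12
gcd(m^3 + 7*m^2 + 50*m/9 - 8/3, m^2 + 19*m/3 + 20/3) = m + 4/3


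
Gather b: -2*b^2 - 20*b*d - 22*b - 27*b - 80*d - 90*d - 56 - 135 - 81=-2*b^2 + b*(-20*d - 49) - 170*d - 272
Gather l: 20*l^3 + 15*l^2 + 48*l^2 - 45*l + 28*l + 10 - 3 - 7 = 20*l^3 + 63*l^2 - 17*l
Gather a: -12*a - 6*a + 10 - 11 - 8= -18*a - 9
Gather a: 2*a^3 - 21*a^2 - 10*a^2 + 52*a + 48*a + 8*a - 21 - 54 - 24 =2*a^3 - 31*a^2 + 108*a - 99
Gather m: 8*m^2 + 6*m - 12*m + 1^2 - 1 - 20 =8*m^2 - 6*m - 20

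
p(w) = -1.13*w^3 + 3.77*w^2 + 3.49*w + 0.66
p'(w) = -3.39*w^2 + 7.54*w + 3.49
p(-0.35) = -0.05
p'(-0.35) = 0.44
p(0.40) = 2.59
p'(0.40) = 5.96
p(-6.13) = 381.22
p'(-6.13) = -170.12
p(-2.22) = 23.86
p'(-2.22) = -29.96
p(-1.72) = 11.56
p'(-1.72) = -19.51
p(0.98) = 6.64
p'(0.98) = 7.62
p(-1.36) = 5.73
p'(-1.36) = -13.03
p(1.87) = 12.98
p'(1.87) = 5.74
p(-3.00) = 54.63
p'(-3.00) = -49.64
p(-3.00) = 54.63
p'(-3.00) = -49.64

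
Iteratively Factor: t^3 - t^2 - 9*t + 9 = (t - 1)*(t^2 - 9) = (t - 1)*(t + 3)*(t - 3)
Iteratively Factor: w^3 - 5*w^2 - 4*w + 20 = (w - 5)*(w^2 - 4) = (w - 5)*(w + 2)*(w - 2)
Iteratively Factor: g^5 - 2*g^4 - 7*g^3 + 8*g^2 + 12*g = (g)*(g^4 - 2*g^3 - 7*g^2 + 8*g + 12) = g*(g - 3)*(g^3 + g^2 - 4*g - 4) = g*(g - 3)*(g + 1)*(g^2 - 4) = g*(g - 3)*(g + 1)*(g + 2)*(g - 2)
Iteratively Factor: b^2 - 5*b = (b - 5)*(b)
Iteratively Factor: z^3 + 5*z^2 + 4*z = (z)*(z^2 + 5*z + 4) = z*(z + 1)*(z + 4)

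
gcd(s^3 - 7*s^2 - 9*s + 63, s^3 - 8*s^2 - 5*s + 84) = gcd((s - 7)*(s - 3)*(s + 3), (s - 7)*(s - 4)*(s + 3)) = s^2 - 4*s - 21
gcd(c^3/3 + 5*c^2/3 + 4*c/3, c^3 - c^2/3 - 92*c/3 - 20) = 1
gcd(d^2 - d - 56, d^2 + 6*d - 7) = d + 7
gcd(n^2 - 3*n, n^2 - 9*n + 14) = 1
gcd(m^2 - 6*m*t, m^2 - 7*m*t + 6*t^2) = -m + 6*t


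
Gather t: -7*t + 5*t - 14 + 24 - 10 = -2*t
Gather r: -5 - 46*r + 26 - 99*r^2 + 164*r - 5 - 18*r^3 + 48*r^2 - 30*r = -18*r^3 - 51*r^2 + 88*r + 16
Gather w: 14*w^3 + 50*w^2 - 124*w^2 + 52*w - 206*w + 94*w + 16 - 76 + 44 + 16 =14*w^3 - 74*w^2 - 60*w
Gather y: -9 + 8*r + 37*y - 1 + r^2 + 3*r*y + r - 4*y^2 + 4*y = r^2 + 9*r - 4*y^2 + y*(3*r + 41) - 10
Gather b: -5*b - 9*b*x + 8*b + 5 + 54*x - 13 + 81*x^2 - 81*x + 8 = b*(3 - 9*x) + 81*x^2 - 27*x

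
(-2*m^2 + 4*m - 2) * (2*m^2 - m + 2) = -4*m^4 + 10*m^3 - 12*m^2 + 10*m - 4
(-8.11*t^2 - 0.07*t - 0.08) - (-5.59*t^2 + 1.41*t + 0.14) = -2.52*t^2 - 1.48*t - 0.22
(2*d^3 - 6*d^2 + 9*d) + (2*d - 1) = 2*d^3 - 6*d^2 + 11*d - 1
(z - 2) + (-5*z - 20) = -4*z - 22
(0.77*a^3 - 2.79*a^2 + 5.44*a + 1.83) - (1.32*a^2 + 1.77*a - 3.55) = 0.77*a^3 - 4.11*a^2 + 3.67*a + 5.38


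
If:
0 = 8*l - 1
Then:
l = 1/8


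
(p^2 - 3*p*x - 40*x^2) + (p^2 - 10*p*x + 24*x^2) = 2*p^2 - 13*p*x - 16*x^2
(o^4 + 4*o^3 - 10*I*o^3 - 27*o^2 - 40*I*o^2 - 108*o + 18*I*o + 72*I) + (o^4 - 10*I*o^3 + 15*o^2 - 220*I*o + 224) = 2*o^4 + 4*o^3 - 20*I*o^3 - 12*o^2 - 40*I*o^2 - 108*o - 202*I*o + 224 + 72*I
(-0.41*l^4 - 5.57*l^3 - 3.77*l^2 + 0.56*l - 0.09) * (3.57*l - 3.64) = -1.4637*l^5 - 18.3925*l^4 + 6.8159*l^3 + 15.722*l^2 - 2.3597*l + 0.3276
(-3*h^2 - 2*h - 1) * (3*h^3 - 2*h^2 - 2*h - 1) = -9*h^5 + 7*h^3 + 9*h^2 + 4*h + 1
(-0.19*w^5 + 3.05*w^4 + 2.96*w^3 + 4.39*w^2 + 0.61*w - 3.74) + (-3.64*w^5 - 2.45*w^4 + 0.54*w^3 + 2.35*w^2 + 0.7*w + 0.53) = -3.83*w^5 + 0.6*w^4 + 3.5*w^3 + 6.74*w^2 + 1.31*w - 3.21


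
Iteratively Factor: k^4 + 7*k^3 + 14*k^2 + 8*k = (k + 1)*(k^3 + 6*k^2 + 8*k) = k*(k + 1)*(k^2 + 6*k + 8) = k*(k + 1)*(k + 4)*(k + 2)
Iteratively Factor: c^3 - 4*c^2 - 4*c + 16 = (c - 4)*(c^2 - 4) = (c - 4)*(c + 2)*(c - 2)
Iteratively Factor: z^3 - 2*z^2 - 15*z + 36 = (z - 3)*(z^2 + z - 12) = (z - 3)*(z + 4)*(z - 3)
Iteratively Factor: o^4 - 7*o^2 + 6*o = (o + 3)*(o^3 - 3*o^2 + 2*o) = o*(o + 3)*(o^2 - 3*o + 2) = o*(o - 2)*(o + 3)*(o - 1)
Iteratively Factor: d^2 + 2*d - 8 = (d - 2)*(d + 4)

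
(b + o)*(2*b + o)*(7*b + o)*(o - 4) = 14*b^3*o - 56*b^3 + 23*b^2*o^2 - 92*b^2*o + 10*b*o^3 - 40*b*o^2 + o^4 - 4*o^3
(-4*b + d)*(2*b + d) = -8*b^2 - 2*b*d + d^2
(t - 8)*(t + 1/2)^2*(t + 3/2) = t^4 - 11*t^3/2 - 73*t^2/4 - 109*t/8 - 3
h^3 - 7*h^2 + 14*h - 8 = (h - 4)*(h - 2)*(h - 1)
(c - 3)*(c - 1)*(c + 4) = c^3 - 13*c + 12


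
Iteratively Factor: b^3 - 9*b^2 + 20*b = (b - 4)*(b^2 - 5*b) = b*(b - 4)*(b - 5)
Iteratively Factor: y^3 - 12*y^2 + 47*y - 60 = (y - 3)*(y^2 - 9*y + 20) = (y - 4)*(y - 3)*(y - 5)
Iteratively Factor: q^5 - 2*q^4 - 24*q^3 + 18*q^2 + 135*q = (q - 3)*(q^4 + q^3 - 21*q^2 - 45*q) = (q - 3)*(q + 3)*(q^3 - 2*q^2 - 15*q) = q*(q - 3)*(q + 3)*(q^2 - 2*q - 15) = q*(q - 5)*(q - 3)*(q + 3)*(q + 3)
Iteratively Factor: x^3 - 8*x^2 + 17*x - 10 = (x - 5)*(x^2 - 3*x + 2) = (x - 5)*(x - 2)*(x - 1)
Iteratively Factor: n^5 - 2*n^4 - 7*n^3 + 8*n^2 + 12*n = (n - 3)*(n^4 + n^3 - 4*n^2 - 4*n) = (n - 3)*(n + 2)*(n^3 - n^2 - 2*n) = (n - 3)*(n - 2)*(n + 2)*(n^2 + n) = (n - 3)*(n - 2)*(n + 1)*(n + 2)*(n)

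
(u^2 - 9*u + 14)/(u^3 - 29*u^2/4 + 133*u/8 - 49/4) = 8*(u - 7)/(8*u^2 - 42*u + 49)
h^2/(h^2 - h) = h/(h - 1)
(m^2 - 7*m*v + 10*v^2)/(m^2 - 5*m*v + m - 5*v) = (m - 2*v)/(m + 1)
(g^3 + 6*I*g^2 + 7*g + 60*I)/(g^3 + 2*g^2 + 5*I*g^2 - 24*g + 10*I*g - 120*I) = (g^2 + I*g + 12)/(g^2 + 2*g - 24)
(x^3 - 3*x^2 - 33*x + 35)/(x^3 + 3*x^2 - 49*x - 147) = (x^2 + 4*x - 5)/(x^2 + 10*x + 21)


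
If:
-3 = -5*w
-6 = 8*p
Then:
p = -3/4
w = 3/5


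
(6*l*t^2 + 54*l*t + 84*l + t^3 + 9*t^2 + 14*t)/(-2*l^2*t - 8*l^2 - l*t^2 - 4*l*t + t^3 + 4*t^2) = (6*l*t^2 + 54*l*t + 84*l + t^3 + 9*t^2 + 14*t)/(-2*l^2*t - 8*l^2 - l*t^2 - 4*l*t + t^3 + 4*t^2)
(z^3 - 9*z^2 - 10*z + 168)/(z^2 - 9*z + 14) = (z^2 - 2*z - 24)/(z - 2)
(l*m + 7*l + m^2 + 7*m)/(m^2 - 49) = (l + m)/(m - 7)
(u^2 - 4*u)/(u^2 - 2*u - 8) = u/(u + 2)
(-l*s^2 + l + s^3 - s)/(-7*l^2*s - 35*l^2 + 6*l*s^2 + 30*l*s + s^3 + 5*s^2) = (s^2 - 1)/(7*l*s + 35*l + s^2 + 5*s)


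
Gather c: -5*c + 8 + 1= 9 - 5*c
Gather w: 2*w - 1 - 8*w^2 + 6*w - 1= -8*w^2 + 8*w - 2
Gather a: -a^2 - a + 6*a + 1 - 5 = -a^2 + 5*a - 4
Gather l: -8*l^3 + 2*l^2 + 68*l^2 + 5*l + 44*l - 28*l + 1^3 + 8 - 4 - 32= -8*l^3 + 70*l^2 + 21*l - 27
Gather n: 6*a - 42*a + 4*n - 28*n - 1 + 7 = -36*a - 24*n + 6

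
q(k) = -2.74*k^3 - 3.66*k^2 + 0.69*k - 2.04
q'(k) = -8.22*k^2 - 7.32*k + 0.69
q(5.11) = -459.69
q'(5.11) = -251.36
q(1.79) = -28.25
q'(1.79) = -38.75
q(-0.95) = -3.65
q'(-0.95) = 0.23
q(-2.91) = 32.48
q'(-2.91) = -47.62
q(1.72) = -25.62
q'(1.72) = -36.22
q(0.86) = -5.90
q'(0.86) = -11.68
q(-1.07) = -3.61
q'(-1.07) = -0.89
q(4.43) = -309.02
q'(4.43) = -193.05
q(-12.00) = 4197.36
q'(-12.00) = -1095.15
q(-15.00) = 8411.61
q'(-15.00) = -1739.01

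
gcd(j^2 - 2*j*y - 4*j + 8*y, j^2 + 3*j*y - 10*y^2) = -j + 2*y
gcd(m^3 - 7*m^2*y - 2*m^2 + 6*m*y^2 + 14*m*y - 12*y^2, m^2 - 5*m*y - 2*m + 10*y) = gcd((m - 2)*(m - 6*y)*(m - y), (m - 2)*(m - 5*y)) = m - 2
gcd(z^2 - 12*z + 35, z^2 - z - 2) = 1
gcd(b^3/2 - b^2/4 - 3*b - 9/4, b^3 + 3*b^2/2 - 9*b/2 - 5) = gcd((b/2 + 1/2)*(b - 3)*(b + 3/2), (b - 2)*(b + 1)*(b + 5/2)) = b + 1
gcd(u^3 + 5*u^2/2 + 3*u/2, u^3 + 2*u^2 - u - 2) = u + 1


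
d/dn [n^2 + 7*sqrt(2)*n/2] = 2*n + 7*sqrt(2)/2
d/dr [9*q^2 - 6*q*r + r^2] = -6*q + 2*r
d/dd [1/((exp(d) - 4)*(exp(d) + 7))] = (-2*exp(d) - 3)*exp(d)/(exp(4*d) + 6*exp(3*d) - 47*exp(2*d) - 168*exp(d) + 784)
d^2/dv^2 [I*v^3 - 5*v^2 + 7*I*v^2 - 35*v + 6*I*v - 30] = 6*I*v - 10 + 14*I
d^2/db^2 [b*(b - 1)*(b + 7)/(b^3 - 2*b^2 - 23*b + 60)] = 8*(2*b^6 + 12*b^5 + 24*b^4 - 584*b^3 + 135*b^2 + 2070*b + 2985)/(b^9 - 6*b^8 - 57*b^7 + 448*b^6 + 591*b^5 - 10734*b^4 + 15193*b^3 + 73620*b^2 - 248400*b + 216000)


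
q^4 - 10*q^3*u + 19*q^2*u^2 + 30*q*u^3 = q*(q - 6*u)*(q - 5*u)*(q + u)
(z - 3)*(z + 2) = z^2 - z - 6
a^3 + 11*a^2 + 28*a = a*(a + 4)*(a + 7)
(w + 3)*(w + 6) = w^2 + 9*w + 18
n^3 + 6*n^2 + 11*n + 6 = (n + 1)*(n + 2)*(n + 3)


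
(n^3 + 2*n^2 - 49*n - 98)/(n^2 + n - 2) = (n^2 - 49)/(n - 1)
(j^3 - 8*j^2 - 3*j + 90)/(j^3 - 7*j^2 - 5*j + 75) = (j - 6)/(j - 5)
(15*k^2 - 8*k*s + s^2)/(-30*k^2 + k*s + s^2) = (-3*k + s)/(6*k + s)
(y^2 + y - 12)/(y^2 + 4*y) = (y - 3)/y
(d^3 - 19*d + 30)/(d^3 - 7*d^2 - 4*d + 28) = (d^2 + 2*d - 15)/(d^2 - 5*d - 14)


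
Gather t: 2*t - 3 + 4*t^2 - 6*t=4*t^2 - 4*t - 3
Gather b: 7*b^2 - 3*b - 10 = 7*b^2 - 3*b - 10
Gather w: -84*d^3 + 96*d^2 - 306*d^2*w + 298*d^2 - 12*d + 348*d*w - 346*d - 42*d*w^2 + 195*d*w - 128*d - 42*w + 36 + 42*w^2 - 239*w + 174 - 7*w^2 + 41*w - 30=-84*d^3 + 394*d^2 - 486*d + w^2*(35 - 42*d) + w*(-306*d^2 + 543*d - 240) + 180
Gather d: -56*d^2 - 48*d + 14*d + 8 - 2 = -56*d^2 - 34*d + 6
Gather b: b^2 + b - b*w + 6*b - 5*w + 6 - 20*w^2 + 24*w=b^2 + b*(7 - w) - 20*w^2 + 19*w + 6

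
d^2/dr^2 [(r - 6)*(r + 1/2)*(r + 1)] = 6*r - 9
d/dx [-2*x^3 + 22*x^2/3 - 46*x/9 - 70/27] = -6*x^2 + 44*x/3 - 46/9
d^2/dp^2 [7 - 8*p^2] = -16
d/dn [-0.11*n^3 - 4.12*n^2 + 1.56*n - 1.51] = -0.33*n^2 - 8.24*n + 1.56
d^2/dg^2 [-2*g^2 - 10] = -4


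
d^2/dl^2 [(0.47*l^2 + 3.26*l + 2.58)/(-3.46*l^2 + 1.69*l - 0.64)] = (7.105427357601e-15*l^4 - 83.551388*l^3 - 179.07576*l^2 + 133.831416*l - 10.748228)/(41.421736*l^6 - 60.696012*l^5 + 52.63179*l^4 - 27.280825*l^3 + 9.73536*l^2 - 2.076672*l + 0.262144)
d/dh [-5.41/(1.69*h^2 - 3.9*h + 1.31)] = (18.2858*h - 21.099)/(1.69*h^2 - 3.9*h + 1.31)^2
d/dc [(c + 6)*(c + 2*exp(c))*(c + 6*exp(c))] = 8*c^2*exp(c) + 3*c^2 + 24*c*exp(2*c) + 64*c*exp(c) + 12*c + 156*exp(2*c) + 48*exp(c)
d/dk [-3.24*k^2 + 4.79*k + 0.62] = 4.79 - 6.48*k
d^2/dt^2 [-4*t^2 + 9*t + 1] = -8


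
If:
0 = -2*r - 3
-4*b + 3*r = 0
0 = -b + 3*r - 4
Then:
No Solution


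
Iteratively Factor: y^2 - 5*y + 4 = (y - 4)*(y - 1)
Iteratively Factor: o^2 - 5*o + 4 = (o - 4)*(o - 1)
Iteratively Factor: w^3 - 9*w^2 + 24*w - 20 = (w - 5)*(w^2 - 4*w + 4) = (w - 5)*(w - 2)*(w - 2)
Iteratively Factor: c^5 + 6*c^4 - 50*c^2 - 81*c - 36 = (c + 3)*(c^4 + 3*c^3 - 9*c^2 - 23*c - 12) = (c + 1)*(c + 3)*(c^3 + 2*c^2 - 11*c - 12) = (c + 1)*(c + 3)*(c + 4)*(c^2 - 2*c - 3) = (c - 3)*(c + 1)*(c + 3)*(c + 4)*(c + 1)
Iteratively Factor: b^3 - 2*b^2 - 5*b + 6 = (b - 3)*(b^2 + b - 2) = (b - 3)*(b + 2)*(b - 1)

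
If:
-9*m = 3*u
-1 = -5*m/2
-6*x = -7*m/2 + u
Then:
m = 2/5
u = -6/5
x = 13/30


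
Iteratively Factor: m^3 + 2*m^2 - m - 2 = (m + 1)*(m^2 + m - 2) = (m + 1)*(m + 2)*(m - 1)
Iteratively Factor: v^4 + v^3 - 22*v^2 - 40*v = (v)*(v^3 + v^2 - 22*v - 40) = v*(v + 4)*(v^2 - 3*v - 10) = v*(v - 5)*(v + 4)*(v + 2)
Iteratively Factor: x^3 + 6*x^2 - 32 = (x - 2)*(x^2 + 8*x + 16) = (x - 2)*(x + 4)*(x + 4)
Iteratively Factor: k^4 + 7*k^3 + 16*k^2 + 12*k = (k + 2)*(k^3 + 5*k^2 + 6*k) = (k + 2)^2*(k^2 + 3*k) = (k + 2)^2*(k + 3)*(k)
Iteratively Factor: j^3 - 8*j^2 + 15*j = (j - 3)*(j^2 - 5*j) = j*(j - 3)*(j - 5)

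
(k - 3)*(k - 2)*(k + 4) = k^3 - k^2 - 14*k + 24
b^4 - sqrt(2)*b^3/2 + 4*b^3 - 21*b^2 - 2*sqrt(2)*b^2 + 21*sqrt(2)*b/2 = b*(b - 3)*(b + 7)*(b - sqrt(2)/2)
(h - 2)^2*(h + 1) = h^3 - 3*h^2 + 4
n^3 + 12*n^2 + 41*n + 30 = (n + 1)*(n + 5)*(n + 6)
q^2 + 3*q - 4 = (q - 1)*(q + 4)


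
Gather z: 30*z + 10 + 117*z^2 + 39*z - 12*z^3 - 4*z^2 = -12*z^3 + 113*z^2 + 69*z + 10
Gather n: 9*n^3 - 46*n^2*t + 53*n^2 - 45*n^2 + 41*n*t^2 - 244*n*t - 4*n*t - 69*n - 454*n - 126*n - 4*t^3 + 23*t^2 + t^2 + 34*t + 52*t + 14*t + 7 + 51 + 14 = 9*n^3 + n^2*(8 - 46*t) + n*(41*t^2 - 248*t - 649) - 4*t^3 + 24*t^2 + 100*t + 72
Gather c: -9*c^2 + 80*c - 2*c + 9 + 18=-9*c^2 + 78*c + 27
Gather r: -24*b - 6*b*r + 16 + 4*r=-24*b + r*(4 - 6*b) + 16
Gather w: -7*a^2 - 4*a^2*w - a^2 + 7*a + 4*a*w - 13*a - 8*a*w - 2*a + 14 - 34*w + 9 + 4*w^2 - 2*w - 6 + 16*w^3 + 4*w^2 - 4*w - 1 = -8*a^2 - 8*a + 16*w^3 + 8*w^2 + w*(-4*a^2 - 4*a - 40) + 16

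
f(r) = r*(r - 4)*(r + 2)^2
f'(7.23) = 1322.21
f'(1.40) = -38.62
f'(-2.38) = -12.81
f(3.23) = -68.03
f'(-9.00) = -2716.00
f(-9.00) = 5733.00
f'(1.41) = -38.63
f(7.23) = 1989.50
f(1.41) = -42.46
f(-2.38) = 2.19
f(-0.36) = 4.22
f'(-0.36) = -7.55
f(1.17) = -33.27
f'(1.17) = -37.67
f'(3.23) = 41.27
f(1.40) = -42.08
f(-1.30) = 3.38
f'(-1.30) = 6.41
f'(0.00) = -16.00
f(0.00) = 0.00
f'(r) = r*(r - 4)*(2*r + 4) + r*(r + 2)^2 + (r - 4)*(r + 2)^2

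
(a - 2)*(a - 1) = a^2 - 3*a + 2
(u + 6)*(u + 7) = u^2 + 13*u + 42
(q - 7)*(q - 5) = q^2 - 12*q + 35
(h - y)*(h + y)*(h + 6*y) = h^3 + 6*h^2*y - h*y^2 - 6*y^3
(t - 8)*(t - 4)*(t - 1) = t^3 - 13*t^2 + 44*t - 32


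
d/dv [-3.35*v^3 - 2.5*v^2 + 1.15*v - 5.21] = -10.05*v^2 - 5.0*v + 1.15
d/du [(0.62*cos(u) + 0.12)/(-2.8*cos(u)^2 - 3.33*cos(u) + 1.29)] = (1.736*sin(u)^2 - 0.672*cos(u) - 2.9354)*sin(u)/(2.8*cos(u)^2 + 3.33*cos(u) - 1.29)^2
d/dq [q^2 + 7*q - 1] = 2*q + 7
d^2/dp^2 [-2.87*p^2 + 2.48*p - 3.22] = -5.74000000000000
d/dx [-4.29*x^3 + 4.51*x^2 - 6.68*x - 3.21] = -12.87*x^2 + 9.02*x - 6.68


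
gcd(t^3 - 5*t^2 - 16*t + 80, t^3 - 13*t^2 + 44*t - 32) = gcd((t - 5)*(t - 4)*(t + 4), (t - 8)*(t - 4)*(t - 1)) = t - 4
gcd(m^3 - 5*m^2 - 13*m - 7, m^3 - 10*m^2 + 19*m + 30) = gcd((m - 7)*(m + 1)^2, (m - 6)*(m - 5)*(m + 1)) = m + 1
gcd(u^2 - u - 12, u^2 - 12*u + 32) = u - 4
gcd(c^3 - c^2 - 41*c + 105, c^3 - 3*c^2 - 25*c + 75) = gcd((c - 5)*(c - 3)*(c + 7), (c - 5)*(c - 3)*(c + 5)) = c^2 - 8*c + 15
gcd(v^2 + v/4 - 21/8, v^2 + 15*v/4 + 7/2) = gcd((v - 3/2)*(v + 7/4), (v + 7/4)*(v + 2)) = v + 7/4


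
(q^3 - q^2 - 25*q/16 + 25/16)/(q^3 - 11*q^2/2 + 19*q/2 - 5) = (16*q^2 - 25)/(8*(2*q^2 - 9*q + 10))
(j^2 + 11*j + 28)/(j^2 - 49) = (j + 4)/(j - 7)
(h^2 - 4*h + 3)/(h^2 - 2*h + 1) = (h - 3)/(h - 1)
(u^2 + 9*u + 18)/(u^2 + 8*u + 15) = (u + 6)/(u + 5)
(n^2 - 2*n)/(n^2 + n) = (n - 2)/(n + 1)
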